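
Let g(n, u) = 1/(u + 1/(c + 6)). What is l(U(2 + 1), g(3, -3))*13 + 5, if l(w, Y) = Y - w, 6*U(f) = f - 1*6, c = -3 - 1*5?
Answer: 109/14 ≈ 7.7857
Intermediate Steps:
c = -8 (c = -3 - 5 = -8)
U(f) = -1 + f/6 (U(f) = (f - 1*6)/6 = (f - 6)/6 = (-6 + f)/6 = -1 + f/6)
g(n, u) = 1/(-½ + u) (g(n, u) = 1/(u + 1/(-8 + 6)) = 1/(u + 1/(-2)) = 1/(u - ½) = 1/(-½ + u))
l(U(2 + 1), g(3, -3))*13 + 5 = (2/(-1 + 2*(-3)) - (-1 + (2 + 1)/6))*13 + 5 = (2/(-1 - 6) - (-1 + (⅙)*3))*13 + 5 = (2/(-7) - (-1 + ½))*13 + 5 = (2*(-⅐) - 1*(-½))*13 + 5 = (-2/7 + ½)*13 + 5 = (3/14)*13 + 5 = 39/14 + 5 = 109/14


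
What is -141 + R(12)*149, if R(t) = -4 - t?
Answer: -2525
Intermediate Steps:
-141 + R(12)*149 = -141 + (-4 - 1*12)*149 = -141 + (-4 - 12)*149 = -141 - 16*149 = -141 - 2384 = -2525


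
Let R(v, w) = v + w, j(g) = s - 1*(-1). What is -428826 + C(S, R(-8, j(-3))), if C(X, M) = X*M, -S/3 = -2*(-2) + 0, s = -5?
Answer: -428682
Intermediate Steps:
S = -12 (S = -3*(-2*(-2) + 0) = -3*(4 + 0) = -3*4 = -12)
j(g) = -4 (j(g) = -5 - 1*(-1) = -5 + 1 = -4)
C(X, M) = M*X
-428826 + C(S, R(-8, j(-3))) = -428826 + (-8 - 4)*(-12) = -428826 - 12*(-12) = -428826 + 144 = -428682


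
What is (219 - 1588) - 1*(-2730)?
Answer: 1361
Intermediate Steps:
(219 - 1588) - 1*(-2730) = -1369 + 2730 = 1361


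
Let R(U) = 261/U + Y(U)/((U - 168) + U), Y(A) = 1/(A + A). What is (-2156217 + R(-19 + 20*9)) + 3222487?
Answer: 52874277149/49588 ≈ 1.0663e+6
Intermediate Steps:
Y(A) = 1/(2*A)
R(U) = 261/U + 1/(2*U*(-168 + 2*U)) (R(U) = 261/U + (1/(2*U))/((U - 168) + U) = 261/U + (1/(2*U))/((-168 + U) + U) = 261/U + (1/(2*U))/(-168 + 2*U) = 261/U + 1/(2*U*(-168 + 2*U)))
(-2156217 + R(-19 + 20*9)) + 3222487 = (-2156217 + (-87695 + 1044*(-19 + 20*9))/(4*(-19 + 20*9)*(-84 + (-19 + 20*9)))) + 3222487 = (-2156217 + (-87695 + 1044*(-19 + 180))/(4*(-19 + 180)*(-84 + (-19 + 180)))) + 3222487 = (-2156217 + (¼)*(-87695 + 1044*161)/(161*(-84 + 161))) + 3222487 = (-2156217 + (¼)*(1/161)*(-87695 + 168084)/77) + 3222487 = (-2156217 + (¼)*(1/161)*(1/77)*80389) + 3222487 = (-2156217 + 80389/49588) + 3222487 = -106922408207/49588 + 3222487 = 52874277149/49588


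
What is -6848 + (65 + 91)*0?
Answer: -6848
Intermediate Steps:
-6848 + (65 + 91)*0 = -6848 + 156*0 = -6848 + 0 = -6848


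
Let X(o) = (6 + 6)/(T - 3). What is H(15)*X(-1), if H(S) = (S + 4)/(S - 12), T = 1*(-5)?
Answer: -19/2 ≈ -9.5000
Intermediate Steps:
T = -5
H(S) = (4 + S)/(-12 + S)
X(o) = -3/2 (X(o) = (6 + 6)/(-5 - 3) = 12/(-8) = 12*(-1/8) = -3/2)
H(15)*X(-1) = ((4 + 15)/(-12 + 15))*(-3/2) = (19/3)*(-3/2) = -19/2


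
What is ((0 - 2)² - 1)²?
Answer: 9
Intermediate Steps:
((0 - 2)² - 1)² = ((-2)² - 1)² = (4 - 1)² = 3² = 9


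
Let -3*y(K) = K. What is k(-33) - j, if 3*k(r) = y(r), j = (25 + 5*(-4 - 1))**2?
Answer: 11/3 ≈ 3.6667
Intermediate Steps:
y(K) = -K/3
j = 0 (j = (25 + 5*(-5))**2 = (25 - 25)**2 = 0**2 = 0)
k(r) = -r/9 (k(r) = (-r/3)/3 = -r/9)
k(-33) - j = -1/9*(-33) - 1*0 = 11/3 + 0 = 11/3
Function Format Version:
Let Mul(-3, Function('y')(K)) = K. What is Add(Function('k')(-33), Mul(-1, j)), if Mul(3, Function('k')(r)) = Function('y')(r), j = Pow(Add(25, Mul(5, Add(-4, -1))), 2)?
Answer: Rational(11, 3) ≈ 3.6667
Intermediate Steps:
Function('y')(K) = Mul(Rational(-1, 3), K)
j = 0 (j = Pow(Add(25, Mul(5, -5)), 2) = Pow(Add(25, -25), 2) = Pow(0, 2) = 0)
Function('k')(r) = Mul(Rational(-1, 9), r) (Function('k')(r) = Mul(Rational(1, 3), Mul(Rational(-1, 3), r)) = Mul(Rational(-1, 9), r))
Add(Function('k')(-33), Mul(-1, j)) = Add(Mul(Rational(-1, 9), -33), Mul(-1, 0)) = Add(Rational(11, 3), 0) = Rational(11, 3)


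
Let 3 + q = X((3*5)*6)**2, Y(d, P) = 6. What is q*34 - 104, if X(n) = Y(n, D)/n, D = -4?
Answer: -46316/225 ≈ -205.85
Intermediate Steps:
X(n) = 6/n
q = -674/225 (q = -3 + (6/(((3*5)*6)))**2 = -3 + (6/((15*6)))**2 = -3 + (6/90)**2 = -3 + (6*(1/90))**2 = -3 + (1/15)**2 = -3 + 1/225 = -674/225 ≈ -2.9956)
q*34 - 104 = -674/225*34 - 104 = -22916/225 - 104 = -46316/225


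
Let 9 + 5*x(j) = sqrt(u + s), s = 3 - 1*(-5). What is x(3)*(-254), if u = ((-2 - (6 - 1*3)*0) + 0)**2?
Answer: 2286/5 - 508*sqrt(3)/5 ≈ 281.22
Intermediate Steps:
s = 8 (s = 3 + 5 = 8)
u = 4 (u = ((-2 - (6 - 3)*0) + 0)**2 = ((-2 - 3*0) + 0)**2 = ((-2 - 1*0) + 0)**2 = ((-2 + 0) + 0)**2 = (-2 + 0)**2 = (-2)**2 = 4)
x(j) = -9/5 + 2*sqrt(3)/5 (x(j) = -9/5 + sqrt(4 + 8)/5 = -9/5 + sqrt(12)/5 = -9/5 + (2*sqrt(3))/5 = -9/5 + 2*sqrt(3)/5)
x(3)*(-254) = (-9/5 + 2*sqrt(3)/5)*(-254) = 2286/5 - 508*sqrt(3)/5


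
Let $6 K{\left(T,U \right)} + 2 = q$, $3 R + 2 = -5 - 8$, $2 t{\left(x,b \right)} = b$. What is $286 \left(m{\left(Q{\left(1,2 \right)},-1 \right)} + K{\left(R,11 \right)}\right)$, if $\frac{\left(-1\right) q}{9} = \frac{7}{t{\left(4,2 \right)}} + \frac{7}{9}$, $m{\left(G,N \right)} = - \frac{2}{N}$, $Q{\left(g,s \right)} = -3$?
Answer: $-2860$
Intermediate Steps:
$t{\left(x,b \right)} = \frac{b}{2}$
$R = -5$ ($R = - \frac{2}{3} + \frac{-5 - 8}{3} = - \frac{2}{3} + \frac{1}{3} \left(-13\right) = - \frac{2}{3} - \frac{13}{3} = -5$)
$q = -70$ ($q = - 9 \left(\frac{7}{\frac{1}{2} \cdot 2} + \frac{7}{9}\right) = - 9 \left(\frac{7}{1} + 7 \cdot \frac{1}{9}\right) = - 9 \left(7 \cdot 1 + \frac{7}{9}\right) = - 9 \left(7 + \frac{7}{9}\right) = \left(-9\right) \frac{70}{9} = -70$)
$K{\left(T,U \right)} = -12$ ($K{\left(T,U \right)} = - \frac{1}{3} + \frac{1}{6} \left(-70\right) = - \frac{1}{3} - \frac{35}{3} = -12$)
$286 \left(m{\left(Q{\left(1,2 \right)},-1 \right)} + K{\left(R,11 \right)}\right) = 286 \left(- \frac{2}{-1} - 12\right) = 286 \left(\left(-2\right) \left(-1\right) - 12\right) = 286 \left(2 - 12\right) = 286 \left(-10\right) = -2860$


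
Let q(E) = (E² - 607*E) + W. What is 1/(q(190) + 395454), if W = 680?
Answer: 1/316904 ≈ 3.1555e-6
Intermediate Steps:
q(E) = 680 + E² - 607*E (q(E) = (E² - 607*E) + 680 = 680 + E² - 607*E)
1/(q(190) + 395454) = 1/((680 + 190² - 607*190) + 395454) = 1/((680 + 36100 - 115330) + 395454) = 1/(-78550 + 395454) = 1/316904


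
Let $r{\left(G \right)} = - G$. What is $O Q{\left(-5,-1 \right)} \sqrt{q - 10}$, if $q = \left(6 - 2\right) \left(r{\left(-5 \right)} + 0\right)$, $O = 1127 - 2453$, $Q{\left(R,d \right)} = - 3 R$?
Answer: $- 19890 \sqrt{10} \approx -62898.0$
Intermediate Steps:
$O = -1326$ ($O = 1127 - 2453 = -1326$)
$q = 20$ ($q = \left(6 - 2\right) \left(\left(-1\right) \left(-5\right) + 0\right) = 4 \left(5 + 0\right) = 4 \cdot 5 = 20$)
$O Q{\left(-5,-1 \right)} \sqrt{q - 10} = - 1326 \left(-3\right) \left(-5\right) \sqrt{20 - 10} = - 1326 \cdot 15 \sqrt{10} = - 19890 \sqrt{10}$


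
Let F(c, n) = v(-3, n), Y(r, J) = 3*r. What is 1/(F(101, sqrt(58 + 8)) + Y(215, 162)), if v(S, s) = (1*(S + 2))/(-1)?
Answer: 1/646 ≈ 0.0015480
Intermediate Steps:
v(S, s) = -2 - S (v(S, s) = (1*(2 + S))*(-1) = (2 + S)*(-1) = -2 - S)
F(c, n) = 1 (F(c, n) = -2 - 1*(-3) = -2 + 3 = 1)
1/(F(101, sqrt(58 + 8)) + Y(215, 162)) = 1/(1 + 3*215) = 1/(1 + 645) = 1/646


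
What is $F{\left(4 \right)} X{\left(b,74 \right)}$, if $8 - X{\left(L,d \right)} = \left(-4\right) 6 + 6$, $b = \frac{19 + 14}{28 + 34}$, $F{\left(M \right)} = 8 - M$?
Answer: $104$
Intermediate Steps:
$b = \frac{33}{62} \approx 0.53226$
$X{\left(L,d \right)} = 26$ ($X{\left(L,d \right)} = 8 - \left(\left(-4\right) 6 + 6\right) = 8 - \left(-24 + 6\right) = 8 - -18 = 8 + 18 = 26$)
$F{\left(4 \right)} X{\left(b,74 \right)} = \left(8 - 4\right) 26 = 4 \cdot 26 = 104$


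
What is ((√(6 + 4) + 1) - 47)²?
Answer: (46 - √10)² ≈ 1835.1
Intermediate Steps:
((√(6 + 4) + 1) - 47)² = ((√10 + 1) - 47)² = ((1 + √10) - 47)² = (-46 + √10)²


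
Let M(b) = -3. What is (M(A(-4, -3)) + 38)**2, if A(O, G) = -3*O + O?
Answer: 1225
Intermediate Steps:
A(O, G) = -2*O
(M(A(-4, -3)) + 38)**2 = (-3 + 38)**2 = 35**2 = 1225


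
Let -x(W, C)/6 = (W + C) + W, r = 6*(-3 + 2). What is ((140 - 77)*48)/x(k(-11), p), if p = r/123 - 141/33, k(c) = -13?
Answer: 227304/13675 ≈ 16.622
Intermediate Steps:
r = -6 (r = 6*(-1) = -6)
p = -1949/451 (p = -6/123 - 141/33 = -6*1/123 - 141*1/33 = -2/41 - 47/11 = -1949/451 ≈ -4.3215)
x(W, C) = -12*W - 6*C (x(W, C) = -6*((W + C) + W) = -6*((C + W) + W) = -6*(C + 2*W) = -12*W - 6*C)
((140 - 77)*48)/x(k(-11), p) = ((140 - 77)*48)/(-12*(-13) - 6*(-1949/451)) = (63*48)/(156 + 11694/451) = 3024/(82050/451) = 3024*(451/82050) = 227304/13675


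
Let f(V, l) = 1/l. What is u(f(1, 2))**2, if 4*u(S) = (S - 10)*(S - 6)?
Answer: 43681/256 ≈ 170.63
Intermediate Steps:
u(S) = (-10 + S)*(-6 + S)/4 (u(S) = ((S - 10)*(S - 6))/4 = ((-10 + S)*(-6 + S))/4 = (-10 + S)*(-6 + S)/4)
u(f(1, 2))**2 = (15 - 4/2 + (1/2)**2/4)**2 = (15 - 4*1/2 + (1/2)**2/4)**2 = (15 - 2 + (1/4)*(1/4))**2 = (15 - 2 + 1/16)**2 = (209/16)**2 = 43681/256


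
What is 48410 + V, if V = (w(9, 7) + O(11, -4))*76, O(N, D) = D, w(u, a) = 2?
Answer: 48258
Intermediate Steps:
V = -152 (V = (2 - 4)*76 = -2*76 = -152)
48410 + V = 48410 - 152 = 48258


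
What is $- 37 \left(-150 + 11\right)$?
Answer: $5143$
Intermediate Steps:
$- 37 \left(-150 + 11\right) = \left(-37\right) \left(-139\right) = 5143$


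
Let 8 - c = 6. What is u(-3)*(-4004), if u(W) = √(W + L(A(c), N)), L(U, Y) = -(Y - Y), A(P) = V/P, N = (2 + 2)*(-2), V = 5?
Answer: -4004*I*√3 ≈ -6935.1*I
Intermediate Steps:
c = 2 (c = 8 - 1*6 = 8 - 6 = 2)
N = -8 (N = 4*(-2) = -8)
A(P) = 5/P
L(U, Y) = 0 (L(U, Y) = -1*0 = 0)
u(W) = √W (u(W) = √(W + 0) = √W)
u(-3)*(-4004) = √(-3)*(-4004) = (I*√3)*(-4004) = -4004*I*√3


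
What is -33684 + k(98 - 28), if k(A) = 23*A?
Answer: -32074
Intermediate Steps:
-33684 + k(98 - 28) = -33684 + 23*(98 - 28) = -33684 + 23*70 = -33684 + 1610 = -32074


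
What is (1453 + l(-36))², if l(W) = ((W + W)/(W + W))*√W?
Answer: 2111173 + 17436*I ≈ 2.1112e+6 + 17436.0*I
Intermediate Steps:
l(W) = √W (l(W) = ((2*W)/((2*W)))*√W = ((2*W)*(1/(2*W)))*√W = 1*√W = √W)
(1453 + l(-36))² = (1453 + √(-36))² = (1453 + 6*I)²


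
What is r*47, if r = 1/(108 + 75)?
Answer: 47/183 ≈ 0.25683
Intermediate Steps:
r = 1/183 ≈ 0.0054645
r*47 = (1/183)*47 = 47/183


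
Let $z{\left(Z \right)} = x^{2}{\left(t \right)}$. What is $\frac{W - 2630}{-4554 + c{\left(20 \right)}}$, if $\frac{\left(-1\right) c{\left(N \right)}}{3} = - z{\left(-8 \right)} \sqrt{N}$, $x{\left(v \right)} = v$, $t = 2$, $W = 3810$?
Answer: $- \frac{149270}{576001} - \frac{2360 \sqrt{5}}{1728003} \approx -0.2622$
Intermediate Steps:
$z{\left(Z \right)} = 4$ ($z{\left(Z \right)} = 2^{2} = 4$)
$c{\left(N \right)} = 12 \sqrt{N}$ ($c{\left(N \right)} = - 3 \left(-1\right) 4 \sqrt{N} = - 3 \left(- 4 \sqrt{N}\right) = 12 \sqrt{N}$)
$\frac{W - 2630}{-4554 + c{\left(20 \right)}} = \frac{3810 - 2630}{-4554 + 12 \sqrt{20}} = \frac{1180}{-4554 + 12 \cdot 2 \sqrt{5}} = \frac{1180}{-4554 + 24 \sqrt{5}}$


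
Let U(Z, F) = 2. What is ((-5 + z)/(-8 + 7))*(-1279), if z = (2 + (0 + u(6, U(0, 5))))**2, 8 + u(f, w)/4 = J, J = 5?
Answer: 121505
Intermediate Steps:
u(f, w) = -12 (u(f, w) = -32 + 4*5 = -32 + 20 = -12)
z = 100 (z = (2 + (0 - 12))**2 = (2 - 12)**2 = (-10)**2 = 100)
((-5 + z)/(-8 + 7))*(-1279) = ((-5 + 100)/(-8 + 7))*(-1279) = (95/(-1))*(-1279) = (95*(-1))*(-1279) = -95*(-1279) = 121505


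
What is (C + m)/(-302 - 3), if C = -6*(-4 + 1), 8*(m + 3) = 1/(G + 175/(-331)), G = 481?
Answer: -19084651/388047840 ≈ -0.049181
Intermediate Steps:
m = -3816533/1272288 (m = -3 + 1/(8*(481 + 175/(-331))) = -3 + 1/(8*(481 + 175*(-1/331))) = -3 + 1/(8*(481 - 175/331)) = -3 + 1/(8*(159036/331)) = -3 + (⅛)*(331/159036) = -3 + 331/1272288 = -3816533/1272288 ≈ -2.9997)
C = 18 (C = -6*(-3) = 18)
(C + m)/(-302 - 3) = (18 - 3816533/1272288)/(-302 - 3) = (19084651/1272288)/(-305) = (19084651/1272288)*(-1/305) = -19084651/388047840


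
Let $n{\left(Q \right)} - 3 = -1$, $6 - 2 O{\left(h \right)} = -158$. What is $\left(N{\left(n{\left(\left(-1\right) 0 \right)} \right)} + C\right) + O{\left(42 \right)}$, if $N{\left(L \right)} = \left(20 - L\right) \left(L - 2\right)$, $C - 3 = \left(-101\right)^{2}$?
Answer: $10286$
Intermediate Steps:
$O{\left(h \right)} = 82$ ($O{\left(h \right)} = 3 - -79 = 3 + 79 = 82$)
$C = 10204$ ($C = 3 + \left(-101\right)^{2} = 3 + 10201 = 10204$)
$n{\left(Q \right)} = 2$ ($n{\left(Q \right)} = 3 - 1 = 2$)
$N{\left(L \right)} = \left(-2 + L\right) \left(20 - L\right)$ ($N{\left(L \right)} = \left(20 - L\right) \left(-2 + L\right) = \left(-2 + L\right) \left(20 - L\right)$)
$\left(N{\left(n{\left(\left(-1\right) 0 \right)} \right)} + C\right) + O{\left(42 \right)} = \left(\left(-40 - 2^{2} + 22 \cdot 2\right) + 10204\right) + 82 = \left(\left(-40 - 4 + 44\right) + 10204\right) + 82 = \left(0 + 10204\right) + 82 = 10204 + 82 = 10286$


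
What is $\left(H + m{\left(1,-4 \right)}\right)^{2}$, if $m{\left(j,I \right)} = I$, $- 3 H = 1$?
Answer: $\frac{169}{9} \approx 18.778$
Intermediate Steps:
$H = - \frac{1}{3}$ ($H = \left(- \frac{1}{3}\right) 1 = - \frac{1}{3} \approx -0.33333$)
$\left(H + m{\left(1,-4 \right)}\right)^{2} = \left(- \frac{1}{3} - 4\right)^{2} = \left(- \frac{13}{3}\right)^{2} = \frac{169}{9}$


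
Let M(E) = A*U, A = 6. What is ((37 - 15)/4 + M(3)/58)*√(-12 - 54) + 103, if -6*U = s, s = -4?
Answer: 103 + 323*I*√66/58 ≈ 103.0 + 45.242*I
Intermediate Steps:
U = ⅔ (U = -⅙*(-4) = ⅔ ≈ 0.66667)
M(E) = 4 (M(E) = 6*(⅔) = 4)
((37 - 15)/4 + M(3)/58)*√(-12 - 54) + 103 = ((37 - 15)/4 + 4/58)*√(-12 - 54) + 103 = (22*(¼) + 4*(1/58))*√(-66) + 103 = (11/2 + 2/29)*(I*√66) + 103 = 323*(I*√66)/58 + 103 = 323*I*√66/58 + 103 = 103 + 323*I*√66/58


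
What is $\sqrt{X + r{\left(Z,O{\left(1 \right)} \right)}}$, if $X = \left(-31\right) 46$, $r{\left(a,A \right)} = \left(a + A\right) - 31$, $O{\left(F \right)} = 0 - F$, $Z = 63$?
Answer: $3 i \sqrt{155} \approx 37.35 i$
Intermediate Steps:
$O{\left(F \right)} = - F$
$r{\left(a,A \right)} = -31 + A + a$ ($r{\left(a,A \right)} = \left(A + a\right) - 31 = -31 + A + a$)
$X = -1426$
$\sqrt{X + r{\left(Z,O{\left(1 \right)} \right)}} = \sqrt{-1426 - -31} = \sqrt{-1426 + 31} = \sqrt{-1395} = 3 i \sqrt{155}$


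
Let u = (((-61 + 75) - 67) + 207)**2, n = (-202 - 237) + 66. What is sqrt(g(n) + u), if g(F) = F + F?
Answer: sqrt(22970) ≈ 151.56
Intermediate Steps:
n = -373 (n = -439 + 66 = -373)
g(F) = 2*F
u = 23716 (u = ((14 - 67) + 207)**2 = (-53 + 207)**2 = 154**2 = 23716)
sqrt(g(n) + u) = sqrt(2*(-373) + 23716) = sqrt(-746 + 23716) = sqrt(22970)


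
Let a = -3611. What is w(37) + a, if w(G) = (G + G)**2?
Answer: 1865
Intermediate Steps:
w(G) = 4*G**2 (w(G) = (2*G)**2 = 4*G**2)
w(37) + a = 4*37**2 - 3611 = 4*1369 - 3611 = 5476 - 3611 = 1865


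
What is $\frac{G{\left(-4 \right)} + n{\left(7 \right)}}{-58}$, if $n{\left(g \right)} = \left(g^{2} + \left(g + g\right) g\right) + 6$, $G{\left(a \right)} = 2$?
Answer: $- \frac{155}{58} \approx -2.6724$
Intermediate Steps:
$n{\left(g \right)} = 6 + 3 g^{2}$ ($n{\left(g \right)} = \left(g^{2} + 2 g g\right) + 6 = \left(g^{2} + 2 g^{2}\right) + 6 = 3 g^{2} + 6 = 6 + 3 g^{2}$)
$\frac{G{\left(-4 \right)} + n{\left(7 \right)}}{-58} = \frac{2 + \left(6 + 3 \cdot 7^{2}\right)}{-58} = \left(2 + \left(6 + 3 \cdot 49\right)\right) \left(- \frac{1}{58}\right) = \left(2 + \left(6 + 147\right)\right) \left(- \frac{1}{58}\right) = \left(2 + 153\right) \left(- \frac{1}{58}\right) = 155 \left(- \frac{1}{58}\right) = - \frac{155}{58}$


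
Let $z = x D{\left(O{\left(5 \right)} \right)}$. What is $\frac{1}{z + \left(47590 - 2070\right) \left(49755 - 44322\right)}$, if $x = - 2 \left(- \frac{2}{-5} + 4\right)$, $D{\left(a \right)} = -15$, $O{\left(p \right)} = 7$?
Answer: $\frac{1}{247310292} \approx 4.0435 \cdot 10^{-9}$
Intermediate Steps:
$x = - \frac{44}{5}$ ($x = - 2 \left(\left(-2\right) \left(- \frac{1}{5}\right) + 4\right) = - 2 \left(\frac{2}{5} + 4\right) = \left(-2\right) \frac{22}{5} = - \frac{44}{5} \approx -8.8$)
$z = 132$ ($z = \left(- \frac{44}{5}\right) \left(-15\right) = 132$)
$\frac{1}{z + \left(47590 - 2070\right) \left(49755 - 44322\right)} = \frac{1}{132 + \left(47590 - 2070\right) \left(49755 - 44322\right)} = \frac{1}{132 + 45520 \cdot 5433} = \frac{1}{132 + 247310160} = \frac{1}{247310292}$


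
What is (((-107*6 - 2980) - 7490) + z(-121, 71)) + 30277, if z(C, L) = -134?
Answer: 19031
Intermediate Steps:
(((-107*6 - 2980) - 7490) + z(-121, 71)) + 30277 = (((-107*6 - 2980) - 7490) - 134) + 30277 = (((-642 - 2980) - 7490) - 134) + 30277 = ((-3622 - 7490) - 134) + 30277 = (-11112 - 134) + 30277 = -11246 + 30277 = 19031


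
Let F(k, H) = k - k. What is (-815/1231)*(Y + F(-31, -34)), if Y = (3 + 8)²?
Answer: -98615/1231 ≈ -80.110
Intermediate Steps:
F(k, H) = 0
Y = 121 (Y = 11² = 121)
(-815/1231)*(Y + F(-31, -34)) = (-815/1231)*(121 + 0) = -815*1/1231*121 = -815/1231*121 = -98615/1231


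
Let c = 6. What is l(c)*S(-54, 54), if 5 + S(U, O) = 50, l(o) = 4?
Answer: 180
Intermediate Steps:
S(U, O) = 45 (S(U, O) = -5 + 50 = 45)
l(c)*S(-54, 54) = 4*45 = 180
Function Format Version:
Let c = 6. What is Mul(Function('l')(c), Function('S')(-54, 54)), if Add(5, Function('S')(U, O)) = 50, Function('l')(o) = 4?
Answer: 180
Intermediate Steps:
Function('S')(U, O) = 45 (Function('S')(U, O) = Add(-5, 50) = 45)
Mul(Function('l')(c), Function('S')(-54, 54)) = Mul(4, 45) = 180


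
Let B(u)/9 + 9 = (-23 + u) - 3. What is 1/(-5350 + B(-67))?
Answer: -1/6268 ≈ -0.00015954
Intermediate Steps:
B(u) = -315 + 9*u (B(u) = -81 + 9*((-23 + u) - 3) = -81 + 9*(-26 + u) = -81 + (-234 + 9*u) = -315 + 9*u)
1/(-5350 + B(-67)) = 1/(-5350 + (-315 + 9*(-67))) = 1/(-5350 + (-315 - 603)) = 1/(-5350 - 918) = 1/(-6268) = -1/6268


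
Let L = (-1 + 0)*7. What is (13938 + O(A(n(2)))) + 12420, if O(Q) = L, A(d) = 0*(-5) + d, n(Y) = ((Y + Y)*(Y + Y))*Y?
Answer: 26351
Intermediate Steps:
n(Y) = 4*Y³ (n(Y) = ((2*Y)*(2*Y))*Y = (4*Y²)*Y = 4*Y³)
L = -7 (L = -1*7 = -7)
A(d) = d (A(d) = 0 + d = d)
O(Q) = -7
(13938 + O(A(n(2)))) + 12420 = (13938 - 7) + 12420 = 13931 + 12420 = 26351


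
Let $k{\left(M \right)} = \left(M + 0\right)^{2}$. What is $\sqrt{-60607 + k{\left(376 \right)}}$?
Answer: $\sqrt{80769} \approx 284.2$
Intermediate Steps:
$k{\left(M \right)} = M^{2}$
$\sqrt{-60607 + k{\left(376 \right)}} = \sqrt{-60607 + 376^{2}} = \sqrt{-60607 + 141376} = \sqrt{80769}$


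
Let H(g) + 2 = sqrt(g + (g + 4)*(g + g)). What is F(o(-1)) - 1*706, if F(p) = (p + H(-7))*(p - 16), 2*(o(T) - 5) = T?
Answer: -2939/4 - 23*sqrt(35)/2 ≈ -802.79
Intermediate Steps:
o(T) = 5 + T/2
H(g) = -2 + sqrt(g + 2*g*(4 + g)) (H(g) = -2 + sqrt(g + (g + 4)*(g + g)) = -2 + sqrt(g + (4 + g)*(2*g)) = -2 + sqrt(g + 2*g*(4 + g)))
F(p) = (-16 + p)*(-2 + p + sqrt(35)) (F(p) = (p + (-2 + sqrt(-7*(9 + 2*(-7)))))*(p - 16) = (p + (-2 + sqrt(-7*(9 - 14))))*(-16 + p) = (p + (-2 + sqrt(-7*(-5))))*(-16 + p) = (p + (-2 + sqrt(35)))*(-16 + p) = (-2 + p + sqrt(35))*(-16 + p) = (-16 + p)*(-2 + p + sqrt(35)))
F(o(-1)) - 1*706 = (32 + (5 + (1/2)*(-1))**2 - 18*(5 + (1/2)*(-1)) - 16*sqrt(35) + (5 + (1/2)*(-1))*sqrt(35)) - 1*706 = (32 + (5 - 1/2)**2 - 18*(5 - 1/2) - 16*sqrt(35) + (5 - 1/2)*sqrt(35)) - 706 = (32 + (9/2)**2 - 18*9/2 - 16*sqrt(35) + 9*sqrt(35)/2) - 706 = (32 + 81/4 - 81 - 16*sqrt(35) + 9*sqrt(35)/2) - 706 = (-115/4 - 23*sqrt(35)/2) - 706 = -2939/4 - 23*sqrt(35)/2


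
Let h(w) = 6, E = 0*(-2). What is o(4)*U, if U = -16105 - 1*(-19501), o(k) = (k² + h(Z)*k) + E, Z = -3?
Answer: 135840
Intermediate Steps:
E = 0
o(k) = k² + 6*k (o(k) = (k² + 6*k) + 0 = k² + 6*k)
U = 3396 (U = -16105 + 19501 = 3396)
o(4)*U = (4*(6 + 4))*3396 = (4*10)*3396 = 40*3396 = 135840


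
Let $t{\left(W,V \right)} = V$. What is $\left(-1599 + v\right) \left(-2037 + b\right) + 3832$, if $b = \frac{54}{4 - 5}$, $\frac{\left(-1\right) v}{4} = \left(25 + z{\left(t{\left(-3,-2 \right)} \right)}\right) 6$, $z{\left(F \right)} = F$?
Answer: $4501573$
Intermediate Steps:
$v = -552$ ($v = - 4 \left(25 - 2\right) 6 = - 4 \cdot 23 \cdot 6 = \left(-4\right) 138 = -552$)
$b = -54$ ($b = \frac{54}{-1} = 54 \left(-1\right) = -54$)
$\left(-1599 + v\right) \left(-2037 + b\right) + 3832 = \left(-1599 - 552\right) \left(-2037 - 54\right) + 3832 = \left(-2151\right) \left(-2091\right) + 3832 = 4497741 + 3832 = 4501573$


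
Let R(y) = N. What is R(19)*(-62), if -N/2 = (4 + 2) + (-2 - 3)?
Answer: 124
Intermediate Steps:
N = -2 (N = -2*((4 + 2) + (-2 - 3)) = -2*(6 - 5) = -2*1 = -2)
R(y) = -2
R(19)*(-62) = -2*(-62) = 124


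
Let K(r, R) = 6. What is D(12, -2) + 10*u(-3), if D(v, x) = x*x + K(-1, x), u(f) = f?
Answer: -20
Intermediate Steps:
D(v, x) = 6 + x² (D(v, x) = x*x + 6 = x² + 6 = 6 + x²)
D(12, -2) + 10*u(-3) = (6 + (-2)²) + 10*(-3) = (6 + 4) - 30 = 10 - 30 = -20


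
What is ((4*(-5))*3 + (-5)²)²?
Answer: 1225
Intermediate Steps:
((4*(-5))*3 + (-5)²)² = (-20*3 + 25)² = (-60 + 25)² = (-35)² = 1225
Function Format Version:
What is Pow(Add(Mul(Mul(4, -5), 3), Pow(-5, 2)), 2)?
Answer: 1225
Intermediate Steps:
Pow(Add(Mul(Mul(4, -5), 3), Pow(-5, 2)), 2) = Pow(Add(Mul(-20, 3), 25), 2) = Pow(Add(-60, 25), 2) = Pow(-35, 2) = 1225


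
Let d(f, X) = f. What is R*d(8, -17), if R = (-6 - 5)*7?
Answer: -616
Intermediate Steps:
R = -77 (R = -11*7 = -77)
R*d(8, -17) = -77*8 = -616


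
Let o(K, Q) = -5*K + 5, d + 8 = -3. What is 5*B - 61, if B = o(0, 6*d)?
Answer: -36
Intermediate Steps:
d = -11 (d = -8 - 3 = -11)
o(K, Q) = 5 - 5*K
B = 5 (B = 5 - 5*0 = 5 + 0 = 5)
5*B - 61 = 5*5 - 61 = 25 - 61 = -36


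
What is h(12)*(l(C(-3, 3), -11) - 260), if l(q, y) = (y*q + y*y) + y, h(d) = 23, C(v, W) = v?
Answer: -2691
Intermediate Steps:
l(q, y) = y + y² + q*y (l(q, y) = (q*y + y²) + y = (y² + q*y) + y = y + y² + q*y)
h(12)*(l(C(-3, 3), -11) - 260) = 23*(-11*(1 - 3 - 11) - 260) = 23*(-11*(-13) - 260) = 23*(143 - 260) = 23*(-117) = -2691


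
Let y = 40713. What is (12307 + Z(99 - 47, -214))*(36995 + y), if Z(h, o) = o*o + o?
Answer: 4498438412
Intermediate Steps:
Z(h, o) = o + o**2 (Z(h, o) = o**2 + o = o + o**2)
(12307 + Z(99 - 47, -214))*(36995 + y) = (12307 - 214*(1 - 214))*(36995 + 40713) = (12307 - 214*(-213))*77708 = (12307 + 45582)*77708 = 57889*77708 = 4498438412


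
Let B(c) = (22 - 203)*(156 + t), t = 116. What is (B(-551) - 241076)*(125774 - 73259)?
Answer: -15245524620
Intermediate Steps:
B(c) = -49232 (B(c) = (22 - 203)*(156 + 116) = -181*272 = -49232)
(B(-551) - 241076)*(125774 - 73259) = (-49232 - 241076)*(125774 - 73259) = -290308*52515 = -15245524620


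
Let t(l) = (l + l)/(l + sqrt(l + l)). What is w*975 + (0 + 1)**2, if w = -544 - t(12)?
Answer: -532739 + 390*sqrt(6) ≈ -5.3178e+5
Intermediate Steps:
t(l) = 2*l/(l + sqrt(2)*sqrt(l)) (t(l) = (2*l)/(l + sqrt(2*l)) = (2*l)/(l + sqrt(2)*sqrt(l)) = 2*l/(l + sqrt(2)*sqrt(l)))
w = -544 - 24/(12 + 2*sqrt(6)) (w = -544 - 2*12/(12 + sqrt(2)*sqrt(12)) = -544 - 2*12/(12 + sqrt(2)*(2*sqrt(3))) = -544 - 2*12/(12 + 2*sqrt(6)) = -544 - 24/(12 + 2*sqrt(6)) ≈ -545.42)
w*975 + (0 + 1)**2 = (-2732/5 + 2*sqrt(6)/5)*975 + (0 + 1)**2 = (-532740 + 390*sqrt(6)) + 1**2 = (-532740 + 390*sqrt(6)) + 1 = -532739 + 390*sqrt(6)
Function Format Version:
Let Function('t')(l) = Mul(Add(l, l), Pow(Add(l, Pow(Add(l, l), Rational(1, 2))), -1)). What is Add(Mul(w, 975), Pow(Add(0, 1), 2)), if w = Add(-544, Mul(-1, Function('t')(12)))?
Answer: Add(-532739, Mul(390, Pow(6, Rational(1, 2)))) ≈ -5.3178e+5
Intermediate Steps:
Function('t')(l) = Mul(2, l, Pow(Add(l, Mul(Pow(2, Rational(1, 2)), Pow(l, Rational(1, 2)))), -1)) (Function('t')(l) = Mul(Mul(2, l), Pow(Add(l, Pow(Mul(2, l), Rational(1, 2))), -1)) = Mul(Mul(2, l), Pow(Add(l, Mul(Pow(2, Rational(1, 2)), Pow(l, Rational(1, 2)))), -1)) = Mul(2, l, Pow(Add(l, Mul(Pow(2, Rational(1, 2)), Pow(l, Rational(1, 2)))), -1)))
w = Add(-544, Mul(-24, Pow(Add(12, Mul(2, Pow(6, Rational(1, 2)))), -1))) (w = Add(-544, Mul(-1, Mul(2, 12, Pow(Add(12, Mul(Pow(2, Rational(1, 2)), Pow(12, Rational(1, 2)))), -1)))) = Add(-544, Mul(-1, Mul(2, 12, Pow(Add(12, Mul(Pow(2, Rational(1, 2)), Mul(2, Pow(3, Rational(1, 2))))), -1)))) = Add(-544, Mul(-1, Mul(2, 12, Pow(Add(12, Mul(2, Pow(6, Rational(1, 2)))), -1)))) = Add(-544, Mul(-1, Mul(24, Pow(Add(12, Mul(2, Pow(6, Rational(1, 2)))), -1)))) = Add(-544, Mul(-24, Pow(Add(12, Mul(2, Pow(6, Rational(1, 2)))), -1))) ≈ -545.42)
Add(Mul(w, 975), Pow(Add(0, 1), 2)) = Add(Mul(Add(Rational(-2732, 5), Mul(Rational(2, 5), Pow(6, Rational(1, 2)))), 975), Pow(Add(0, 1), 2)) = Add(Add(-532740, Mul(390, Pow(6, Rational(1, 2)))), Pow(1, 2)) = Add(Add(-532740, Mul(390, Pow(6, Rational(1, 2)))), 1) = Add(-532739, Mul(390, Pow(6, Rational(1, 2))))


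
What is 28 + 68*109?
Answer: 7440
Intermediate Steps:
28 + 68*109 = 28 + 7412 = 7440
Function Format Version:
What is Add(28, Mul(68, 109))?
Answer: 7440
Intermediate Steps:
Add(28, Mul(68, 109)) = Add(28, 7412) = 7440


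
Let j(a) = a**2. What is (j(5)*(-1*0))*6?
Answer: 0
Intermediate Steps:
(j(5)*(-1*0))*6 = (5**2*(-1*0))*6 = (25*0)*6 = 0*6 = 0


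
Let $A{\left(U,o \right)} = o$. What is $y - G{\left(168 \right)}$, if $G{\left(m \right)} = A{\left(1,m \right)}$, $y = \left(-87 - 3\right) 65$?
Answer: $-6018$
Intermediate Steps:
$y = -5850$ ($y = \left(-90\right) 65 = -5850$)
$G{\left(m \right)} = m$
$y - G{\left(168 \right)} = -5850 - 168 = -6018$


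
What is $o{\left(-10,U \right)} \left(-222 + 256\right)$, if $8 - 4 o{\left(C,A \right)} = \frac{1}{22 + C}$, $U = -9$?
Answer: $\frac{1615}{24} \approx 67.292$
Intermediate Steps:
$o{\left(C,A \right)} = 2 - \frac{1}{4 \left(22 + C\right)}$
$o{\left(-10,U \right)} \left(-222 + 256\right) = \frac{175 + 8 \left(-10\right)}{4 \left(22 - 10\right)} \left(-222 + 256\right) = \frac{175 - 80}{4 \cdot 12} \cdot 34 = \frac{1}{4} \cdot \frac{1}{12} \cdot 95 \cdot 34 = \frac{95}{48} \cdot 34 = \frac{1615}{24}$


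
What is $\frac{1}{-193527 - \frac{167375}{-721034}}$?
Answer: $- \frac{721034}{139539379543} \approx -5.1672 \cdot 10^{-6}$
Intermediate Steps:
$\frac{1}{-193527 - \frac{167375}{-721034}} = \frac{1}{-193527 - - \frac{167375}{721034}} = \frac{1}{-193527 + \frac{167375}{721034}} = \frac{1}{- \frac{139539379543}{721034}} = - \frac{721034}{139539379543}$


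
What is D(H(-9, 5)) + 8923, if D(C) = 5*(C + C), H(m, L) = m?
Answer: 8833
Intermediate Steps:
D(C) = 10*C (D(C) = 5*(2*C) = 10*C)
D(H(-9, 5)) + 8923 = 10*(-9) + 8923 = -90 + 8923 = 8833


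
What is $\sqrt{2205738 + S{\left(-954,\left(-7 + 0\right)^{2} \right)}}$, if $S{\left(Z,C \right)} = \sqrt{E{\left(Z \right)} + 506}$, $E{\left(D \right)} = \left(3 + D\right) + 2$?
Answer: $\sqrt{2205738 + i \sqrt{443}} \approx 1485.2 + 0.007 i$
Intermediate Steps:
$E{\left(D \right)} = 5 + D$
$S{\left(Z,C \right)} = \sqrt{511 + Z}$ ($S{\left(Z,C \right)} = \sqrt{\left(5 + Z\right) + 506} = \sqrt{511 + Z}$)
$\sqrt{2205738 + S{\left(-954,\left(-7 + 0\right)^{2} \right)}} = \sqrt{2205738 + \sqrt{511 - 954}} = \sqrt{2205738 + \sqrt{-443}} = \sqrt{2205738 + i \sqrt{443}}$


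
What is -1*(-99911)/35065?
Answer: 99911/35065 ≈ 2.8493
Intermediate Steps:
-1*(-99911)/35065 = 99911*(1/35065) = 99911/35065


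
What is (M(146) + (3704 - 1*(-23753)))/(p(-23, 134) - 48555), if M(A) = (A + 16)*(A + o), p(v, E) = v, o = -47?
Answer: -43495/48578 ≈ -0.89536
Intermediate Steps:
M(A) = (-47 + A)*(16 + A) (M(A) = (A + 16)*(A - 47) = (16 + A)*(-47 + A) = (-47 + A)*(16 + A))
(M(146) + (3704 - 1*(-23753)))/(p(-23, 134) - 48555) = ((-752 + 146² - 31*146) + (3704 - 1*(-23753)))/(-23 - 48555) = ((-752 + 21316 - 4526) + (3704 + 23753))/(-48578) = (16038 + 27457)*(-1/48578) = 43495*(-1/48578) = -43495/48578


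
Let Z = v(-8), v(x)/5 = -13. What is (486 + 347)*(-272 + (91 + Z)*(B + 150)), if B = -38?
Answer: 2199120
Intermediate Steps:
v(x) = -65 (v(x) = 5*(-13) = -65)
Z = -65
(486 + 347)*(-272 + (91 + Z)*(B + 150)) = (486 + 347)*(-272 + (91 - 65)*(-38 + 150)) = 833*(-272 + 26*112) = 833*(-272 + 2912) = 833*2640 = 2199120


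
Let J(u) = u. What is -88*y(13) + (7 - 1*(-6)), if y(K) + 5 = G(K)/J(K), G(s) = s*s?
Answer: -691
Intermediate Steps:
G(s) = s²
y(K) = -5 + K (y(K) = -5 + K²/K = -5 + K)
-88*y(13) + (7 - 1*(-6)) = -88*(-5 + 13) + (7 - 1*(-6)) = -88*8 + (7 + 6) = -704 + 13 = -691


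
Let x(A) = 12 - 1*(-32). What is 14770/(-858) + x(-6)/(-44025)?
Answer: -108381167/6295575 ≈ -17.215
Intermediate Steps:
x(A) = 44 (x(A) = 12 + 32 = 44)
14770/(-858) + x(-6)/(-44025) = 14770/(-858) + 44/(-44025) = 14770*(-1/858) + 44*(-1/44025) = -7385/429 - 44/44025 = -108381167/6295575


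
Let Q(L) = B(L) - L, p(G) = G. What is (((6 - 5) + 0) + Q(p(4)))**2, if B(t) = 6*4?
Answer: 441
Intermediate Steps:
B(t) = 24
Q(L) = 24 - L
(((6 - 5) + 0) + Q(p(4)))**2 = (((6 - 5) + 0) + (24 - 1*4))**2 = ((1 + 0) + (24 - 4))**2 = (1 + 20)**2 = 21**2 = 441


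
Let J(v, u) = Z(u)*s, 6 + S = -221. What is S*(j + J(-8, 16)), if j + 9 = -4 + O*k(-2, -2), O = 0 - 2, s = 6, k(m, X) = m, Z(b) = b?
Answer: -19749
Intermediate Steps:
S = -227 (S = -6 - 221 = -227)
J(v, u) = 6*u (J(v, u) = u*6 = 6*u)
O = -2
j = -9 (j = -9 + (-4 - 2*(-2)) = -9 + (-4 + 4) = -9 + 0 = -9)
S*(j + J(-8, 16)) = -227*(-9 + 6*16) = -227*(-9 + 96) = -227*87 = -19749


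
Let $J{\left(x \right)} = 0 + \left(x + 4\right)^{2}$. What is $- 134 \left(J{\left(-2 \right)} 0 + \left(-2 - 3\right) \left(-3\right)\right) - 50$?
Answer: $-2060$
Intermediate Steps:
$J{\left(x \right)} = \left(4 + x\right)^{2}$ ($J{\left(x \right)} = 0 + \left(4 + x\right)^{2} = \left(4 + x\right)^{2}$)
$- 134 \left(J{\left(-2 \right)} 0 + \left(-2 - 3\right) \left(-3\right)\right) - 50 = - 134 \left(\left(4 - 2\right)^{2} \cdot 0 + \left(-2 - 3\right) \left(-3\right)\right) - 50 = - 134 \left(2^{2} \cdot 0 - -15\right) + \left(-64 + 14\right) = - 134 \left(4 \cdot 0 + 15\right) - 50 = - 134 \left(0 + 15\right) - 50 = \left(-134\right) 15 - 50 = -2010 - 50 = -2060$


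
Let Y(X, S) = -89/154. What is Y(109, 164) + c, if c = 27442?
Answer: 4225979/154 ≈ 27441.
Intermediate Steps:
Y(X, S) = -89/154 (Y(X, S) = -89*1/154 = -89/154)
Y(109, 164) + c = -89/154 + 27442 = 4225979/154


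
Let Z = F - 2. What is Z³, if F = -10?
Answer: -1728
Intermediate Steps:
Z = -12 (Z = -10 - 2 = -12)
Z³ = (-12)³ = -1728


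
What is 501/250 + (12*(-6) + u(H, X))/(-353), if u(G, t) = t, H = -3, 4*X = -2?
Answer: 97489/44125 ≈ 2.2094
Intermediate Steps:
X = -½ (X = (¼)*(-2) = -½ ≈ -0.50000)
501/250 + (12*(-6) + u(H, X))/(-353) = 501/250 + (12*(-6) - ½)/(-353) = 501*(1/250) + (-72 - ½)*(-1/353) = 501/250 - 145/2*(-1/353) = 501/250 + 145/706 = 97489/44125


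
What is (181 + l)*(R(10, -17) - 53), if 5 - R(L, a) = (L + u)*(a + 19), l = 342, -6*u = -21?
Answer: -39225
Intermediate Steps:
u = 7/2 (u = -⅙*(-21) = 7/2 ≈ 3.5000)
R(L, a) = 5 - (19 + a)*(7/2 + L) (R(L, a) = 5 - (L + 7/2)*(a + 19) = 5 - (7/2 + L)*(19 + a) = 5 - (19 + a)*(7/2 + L))
(181 + l)*(R(10, -17) - 53) = (181 + 342)*((-123/2 - 19*10 - 7/2*(-17) - 1*10*(-17)) - 53) = 523*((-123/2 - 190 + 119/2 + 170) - 53) = 523*(-22 - 53) = 523*(-75) = -39225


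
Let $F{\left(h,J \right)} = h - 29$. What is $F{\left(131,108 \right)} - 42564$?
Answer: $-42462$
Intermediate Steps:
$F{\left(h,J \right)} = -29 + h$
$F{\left(131,108 \right)} - 42564 = \left(-29 + 131\right) - 42564 = 102 - 42564 = -42462$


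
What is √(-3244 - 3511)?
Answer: I*√6755 ≈ 82.189*I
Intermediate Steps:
√(-3244 - 3511) = √(-6755) = I*√6755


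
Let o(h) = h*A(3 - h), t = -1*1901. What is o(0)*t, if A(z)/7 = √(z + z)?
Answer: 0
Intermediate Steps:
t = -1901
A(z) = 7*√2*√z (A(z) = 7*√(z + z) = 7*√(2*z) = 7*(√2*√z) = 7*√2*√z)
o(h) = 7*h*√2*√(3 - h) (o(h) = h*(7*√2*√(3 - h)) = 7*h*√2*√(3 - h))
o(0)*t = (7*0*√(6 - 2*0))*(-1901) = (7*0*√(6 + 0))*(-1901) = (7*0*√6)*(-1901) = 0*(-1901) = 0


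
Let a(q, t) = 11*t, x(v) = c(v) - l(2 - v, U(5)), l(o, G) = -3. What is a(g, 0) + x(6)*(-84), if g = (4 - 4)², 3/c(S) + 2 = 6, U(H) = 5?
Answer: -315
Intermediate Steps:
c(S) = ¾ (c(S) = 3/(-2 + 6) = 3/4 = 3*(¼) = ¾)
g = 0 (g = 0² = 0)
x(v) = 15/4 (x(v) = ¾ - 1*(-3) = ¾ + 3 = 15/4)
a(g, 0) + x(6)*(-84) = 11*0 + (15/4)*(-84) = 0 - 315 = -315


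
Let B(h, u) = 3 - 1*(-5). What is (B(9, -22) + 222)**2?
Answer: 52900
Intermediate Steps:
B(h, u) = 8 (B(h, u) = 3 + 5 = 8)
(B(9, -22) + 222)**2 = (8 + 222)**2 = 230**2 = 52900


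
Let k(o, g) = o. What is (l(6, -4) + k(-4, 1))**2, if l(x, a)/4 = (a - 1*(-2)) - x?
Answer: 1296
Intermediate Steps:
l(x, a) = 8 - 4*x + 4*a (l(x, a) = 4*((a - 1*(-2)) - x) = 4*((a + 2) - x) = 4*((2 + a) - x) = 4*(2 + a - x) = 8 - 4*x + 4*a)
(l(6, -4) + k(-4, 1))**2 = ((8 - 4*6 + 4*(-4)) - 4)**2 = ((8 - 24 - 16) - 4)**2 = (-32 - 4)**2 = (-36)**2 = 1296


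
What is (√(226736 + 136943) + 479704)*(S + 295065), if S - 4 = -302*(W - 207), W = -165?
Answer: 195437645752 + 407413*√363679 ≈ 1.9568e+11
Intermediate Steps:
S = 112348 (S = 4 - 302*(-165 - 207) = 4 - 302*(-372) = 4 + 112344 = 112348)
(√(226736 + 136943) + 479704)*(S + 295065) = (√(226736 + 136943) + 479704)*(112348 + 295065) = (√363679 + 479704)*407413 = (479704 + √363679)*407413 = 195437645752 + 407413*√363679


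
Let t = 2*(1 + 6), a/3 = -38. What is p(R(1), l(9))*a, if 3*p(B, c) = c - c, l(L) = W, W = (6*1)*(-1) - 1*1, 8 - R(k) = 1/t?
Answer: 0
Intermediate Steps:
a = -114 (a = 3*(-38) = -114)
t = 14 (t = 2*7 = 14)
R(k) = 111/14 (R(k) = 8 - 1/14 = 111/14)
W = -7 (W = 6*(-1) - 1 = -6 - 1 = -7)
l(L) = -7
p(B, c) = 0 (p(B, c) = (c - c)/3 = (1/3)*0 = 0)
p(R(1), l(9))*a = 0*(-114) = 0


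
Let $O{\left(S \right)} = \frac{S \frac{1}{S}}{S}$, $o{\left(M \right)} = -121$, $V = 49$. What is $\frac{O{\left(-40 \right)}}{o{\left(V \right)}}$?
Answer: $\frac{1}{4840} \approx 0.00020661$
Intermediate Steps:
$O{\left(S \right)} = \frac{1}{S}$ ($O{\left(S \right)} = 1 \frac{1}{S} = \frac{1}{S}$)
$\frac{O{\left(-40 \right)}}{o{\left(V \right)}} = \frac{1}{\left(-40\right) \left(-121\right)} = \left(- \frac{1}{40}\right) \left(- \frac{1}{121}\right) = \frac{1}{4840}$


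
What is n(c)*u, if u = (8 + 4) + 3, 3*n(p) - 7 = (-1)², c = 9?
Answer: 40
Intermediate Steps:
n(p) = 8/3 (n(p) = 7/3 + (⅓)*(-1)² = 7/3 + (⅓)*1 = 7/3 + ⅓ = 8/3)
u = 15 (u = 12 + 3 = 15)
n(c)*u = (8/3)*15 = 40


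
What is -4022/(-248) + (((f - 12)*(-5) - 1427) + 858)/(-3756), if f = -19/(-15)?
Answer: 5712913/349308 ≈ 16.355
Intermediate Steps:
f = 19/15 (f = -19*(-1/15) = 19/15 ≈ 1.2667)
-4022/(-248) + (((f - 12)*(-5) - 1427) + 858)/(-3756) = -4022/(-248) + (((19/15 - 12)*(-5) - 1427) + 858)/(-3756) = -4022*(-1/248) + ((-161/15*(-5) - 1427) + 858)*(-1/3756) = 2011/124 + ((161/3 - 1427) + 858)*(-1/3756) = 2011/124 + (-4120/3 + 858)*(-1/3756) = 2011/124 - 1546/3*(-1/3756) = 2011/124 + 773/5634 = 5712913/349308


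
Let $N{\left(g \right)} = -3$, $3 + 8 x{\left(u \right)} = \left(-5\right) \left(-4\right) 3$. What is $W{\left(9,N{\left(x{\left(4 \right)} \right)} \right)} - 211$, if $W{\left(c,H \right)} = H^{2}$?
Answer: $-202$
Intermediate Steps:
$x{\left(u \right)} = \frac{57}{8}$ ($x{\left(u \right)} = - \frac{3}{8} + \frac{\left(-5\right) \left(-4\right) 3}{8} = - \frac{3}{8} + \frac{20 \cdot 3}{8} = - \frac{3}{8} + \frac{1}{8} \cdot 60 = - \frac{3}{8} + \frac{15}{2} = \frac{57}{8}$)
$W{\left(9,N{\left(x{\left(4 \right)} \right)} \right)} - 211 = \left(-3\right)^{2} - 211 = 9 - 211 = -202$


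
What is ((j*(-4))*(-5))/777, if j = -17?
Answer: -340/777 ≈ -0.43758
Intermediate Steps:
((j*(-4))*(-5))/777 = (-17*(-4)*(-5))/777 = (68*(-5))*(1/777) = -340*1/777 = -340/777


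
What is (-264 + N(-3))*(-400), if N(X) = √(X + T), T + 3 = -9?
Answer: 105600 - 400*I*√15 ≈ 1.056e+5 - 1549.2*I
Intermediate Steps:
T = -12 (T = -3 - 9 = -12)
N(X) = √(-12 + X) (N(X) = √(X - 12) = √(-12 + X))
(-264 + N(-3))*(-400) = (-264 + √(-12 - 3))*(-400) = (-264 + √(-15))*(-400) = (-264 + I*√15)*(-400) = 105600 - 400*I*√15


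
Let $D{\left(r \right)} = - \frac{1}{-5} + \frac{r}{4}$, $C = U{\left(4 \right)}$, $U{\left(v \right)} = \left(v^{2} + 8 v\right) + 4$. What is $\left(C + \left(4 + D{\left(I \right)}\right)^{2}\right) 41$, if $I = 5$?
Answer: $\frac{1339921}{400} \approx 3349.8$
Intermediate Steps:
$U{\left(v \right)} = 4 + v^{2} + 8 v$
$C = 52$ ($C = 4 + 4^{2} + 8 \cdot 4 = 4 + 16 + 32 = 52$)
$D{\left(r \right)} = \frac{1}{5} + \frac{r}{4}$ ($D{\left(r \right)} = \left(-1\right) \left(- \frac{1}{5}\right) + r \frac{1}{4} = \frac{1}{5} + \frac{r}{4}$)
$\left(C + \left(4 + D{\left(I \right)}\right)^{2}\right) 41 = \left(52 + \left(4 + \left(\frac{1}{5} + \frac{1}{4} \cdot 5\right)\right)^{2}\right) 41 = \left(52 + \left(4 + \left(\frac{1}{5} + \frac{5}{4}\right)\right)^{2}\right) 41 = \left(52 + \left(4 + \frac{29}{20}\right)^{2}\right) 41 = \left(52 + \left(\frac{109}{20}\right)^{2}\right) 41 = \left(52 + \frac{11881}{400}\right) 41 = \frac{32681}{400} \cdot 41 = \frac{1339921}{400}$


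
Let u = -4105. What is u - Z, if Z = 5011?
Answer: -9116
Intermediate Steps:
u - Z = -4105 - 1*5011 = -4105 - 5011 = -9116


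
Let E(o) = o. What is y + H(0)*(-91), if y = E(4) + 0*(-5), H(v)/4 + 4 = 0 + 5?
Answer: -360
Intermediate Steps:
H(v) = 4 (H(v) = -16 + 4*(0 + 5) = -16 + 4*5 = -16 + 20 = 4)
y = 4 (y = 4 + 0*(-5) = 4 + 0 = 4)
y + H(0)*(-91) = 4 + 4*(-91) = 4 - 364 = -360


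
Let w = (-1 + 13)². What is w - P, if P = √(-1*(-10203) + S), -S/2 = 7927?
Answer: 144 - I*√5651 ≈ 144.0 - 75.173*I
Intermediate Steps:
S = -15854 (S = -2*7927 = -15854)
P = I*√5651 (P = √(-1*(-10203) - 15854) = √(10203 - 15854) = √(-5651) = I*√5651 ≈ 75.173*I)
w = 144 (w = 12² = 144)
w - P = 144 - I*√5651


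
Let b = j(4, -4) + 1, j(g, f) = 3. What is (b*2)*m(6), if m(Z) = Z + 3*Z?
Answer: 192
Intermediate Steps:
m(Z) = 4*Z
b = 4 (b = 3 + 1 = 4)
(b*2)*m(6) = (4*2)*(4*6) = 8*24 = 192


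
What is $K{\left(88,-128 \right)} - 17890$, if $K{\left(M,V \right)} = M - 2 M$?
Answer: $-17978$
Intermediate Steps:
$K{\left(M,V \right)} = - M$
$K{\left(88,-128 \right)} - 17890 = \left(-1\right) 88 - 17890 = -88 - 17890 = -17978$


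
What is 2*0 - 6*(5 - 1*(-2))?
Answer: -42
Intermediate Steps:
2*0 - 6*(5 - 1*(-2)) = 0 - 6*(5 + 2) = 0 - 6*7 = 0 - 42 = -42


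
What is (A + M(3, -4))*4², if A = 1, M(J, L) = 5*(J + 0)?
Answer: 256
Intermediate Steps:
M(J, L) = 5*J
(A + M(3, -4))*4² = (1 + 5*3)*4² = (1 + 15)*16 = 16*16 = 256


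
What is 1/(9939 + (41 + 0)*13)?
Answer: 1/10472 ≈ 9.5493e-5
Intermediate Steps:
1/(9939 + (41 + 0)*13) = 1/(9939 + 41*13) = 1/(9939 + 533) = 1/10472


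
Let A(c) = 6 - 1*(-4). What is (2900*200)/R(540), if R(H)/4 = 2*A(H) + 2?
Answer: 72500/11 ≈ 6590.9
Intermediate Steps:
A(c) = 10 (A(c) = 6 + 4 = 10)
R(H) = 88 (R(H) = 4*(2*10 + 2) = 4*(20 + 2) = 4*22 = 88)
(2900*200)/R(540) = (2900*200)/88 = 580000*(1/88) = 72500/11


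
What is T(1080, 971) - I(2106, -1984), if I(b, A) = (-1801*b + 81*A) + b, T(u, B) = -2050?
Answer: 3949454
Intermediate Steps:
I(b, A) = -1800*b + 81*A
T(1080, 971) - I(2106, -1984) = -2050 - (-1800*2106 + 81*(-1984)) = -2050 - (-3790800 - 160704) = -2050 - 1*(-3951504) = -2050 + 3951504 = 3949454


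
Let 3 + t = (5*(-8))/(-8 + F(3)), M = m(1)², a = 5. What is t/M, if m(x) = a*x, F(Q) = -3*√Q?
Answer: 209/925 - 24*√3/185 ≈ 0.0012475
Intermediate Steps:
m(x) = 5*x
M = 25 (M = (5*1)² = 5² = 25)
t = -3 - 40/(-8 - 3*√3) (t = -3 + (5*(-8))/(-8 - 3*√3) = -3 - 40/(-8 - 3*√3) ≈ 0.031187)
t/M = (209/37 - 120*√3/37)/25 = (209/37 - 120*√3/37)*(1/25) = 209/925 - 24*√3/185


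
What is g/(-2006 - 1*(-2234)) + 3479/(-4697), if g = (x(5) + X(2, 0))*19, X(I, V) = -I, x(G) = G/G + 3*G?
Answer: 1715/4026 ≈ 0.42598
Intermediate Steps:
x(G) = 1 + 3*G
g = 266 (g = ((1 + 3*5) - 1*2)*19 = ((1 + 15) - 2)*19 = (16 - 2)*19 = 14*19 = 266)
g/(-2006 - 1*(-2234)) + 3479/(-4697) = 266/(-2006 - 1*(-2234)) + 3479/(-4697) = 266/(-2006 + 2234) + 3479*(-1/4697) = 266/228 - 497/671 = 266*(1/228) - 497/671 = 7/6 - 497/671 = 1715/4026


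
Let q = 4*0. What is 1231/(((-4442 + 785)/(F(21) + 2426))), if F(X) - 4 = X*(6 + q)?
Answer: -1048812/1219 ≈ -860.39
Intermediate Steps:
q = 0
F(X) = 4 + 6*X (F(X) = 4 + X*(6 + 0) = 4 + X*6 = 4 + 6*X)
1231/(((-4442 + 785)/(F(21) + 2426))) = 1231/(((-4442 + 785)/((4 + 6*21) + 2426))) = 1231/((-3657/((4 + 126) + 2426))) = 1231/((-3657/(130 + 2426))) = 1231/((-3657/2556)) = 1231/((-3657*1/2556)) = 1231/(-1219/852) = 1231*(-852/1219) = -1048812/1219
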